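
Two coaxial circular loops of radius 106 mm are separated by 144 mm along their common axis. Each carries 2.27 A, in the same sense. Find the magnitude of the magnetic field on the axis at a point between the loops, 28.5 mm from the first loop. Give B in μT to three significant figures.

B ≈ 16.3 μT

Each loop contributes B = μ₀IR²/[2(R²+z²)^(3/2)] on the axis, with z measured from that loop.
Loop 1 (z = 0.0285 m): B₁ = 1.21×10⁻⁵ T. Loop 2 (z = 0.1155 m): B₂ = 4.16×10⁻⁶ T.
The fields add: B = B₁ + B₂ = 1.63×10⁻⁵ T.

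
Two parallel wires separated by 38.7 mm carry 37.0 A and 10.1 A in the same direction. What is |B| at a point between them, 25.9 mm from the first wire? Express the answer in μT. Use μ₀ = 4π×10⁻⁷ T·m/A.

Each long wire gives B = μ₀I/(2πd). Distances are d₁ = 0.0259 m and d₂ = 0.0128 m.
B₁ = 2.86×10⁻⁴ T, B₂ = 1.58×10⁻⁴ T.
Between parallel currents the two contributions point in opposite directions, so they subtract. B = |B₁ − B₂| = |2.86×10⁻⁴ − 1.58×10⁻⁴| = 1.28×10⁻⁴ T.

B ≈ 128 μT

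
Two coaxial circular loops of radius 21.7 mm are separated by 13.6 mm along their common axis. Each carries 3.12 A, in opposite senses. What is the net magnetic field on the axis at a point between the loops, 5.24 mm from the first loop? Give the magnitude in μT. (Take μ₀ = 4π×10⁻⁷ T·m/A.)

B ≈ 9.57 μT

Each loop contributes B = μ₀IR²/[2(R²+z²)^(3/2)] on the axis, with z measured from that loop.
Loop 1 (z = 0.00524 m): B₁ = 8.30×10⁻⁵ T. Loop 2 (z = 0.00836 m): B₂ = 7.34×10⁻⁵ T.
The fields oppose: B = |B₁ − B₂| = 9.57×10⁻⁶ T.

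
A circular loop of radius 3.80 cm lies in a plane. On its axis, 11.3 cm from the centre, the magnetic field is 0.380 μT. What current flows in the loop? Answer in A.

I ≈ 0.710 A

On the axis of a loop, B = μ₀IR²/[2(R²+z²)^(3/2)], so I = 2B(R²+z²)^(3/2)/(μ₀R²).
R² + z² = 0.001444 + 0.01277 = 0.01421 m²; raised to 3/2 gives 1.69×10⁻³ m³.
I = 2 × 3.80×10⁻⁷ × 1.69×10⁻³ / (1.26×10⁻⁶ × 0.001444) = 0.710 A.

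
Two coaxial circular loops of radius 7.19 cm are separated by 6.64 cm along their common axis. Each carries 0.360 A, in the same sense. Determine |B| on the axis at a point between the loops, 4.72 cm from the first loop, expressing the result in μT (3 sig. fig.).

B ≈ 4.68 μT

Each loop contributes B = μ₀IR²/[2(R²+z²)^(3/2)] on the axis, with z measured from that loop.
Loop 1 (z = 0.0472 m): B₁ = 1.84×10⁻⁶ T. Loop 2 (z = 0.0192 m): B₂ = 2.84×10⁻⁶ T.
The fields add: B = B₁ + B₂ = 4.68×10⁻⁶ T.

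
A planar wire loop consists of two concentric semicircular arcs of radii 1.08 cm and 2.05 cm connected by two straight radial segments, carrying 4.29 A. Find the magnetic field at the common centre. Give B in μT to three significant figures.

The radial connectors point toward the centre, so dl × r̂ = 0 and they contribute nothing.
Each semicircle gives μ₀I/(4R): inner arc 1.25×10⁻⁴ T, outer arc 6.57×10⁻⁵ T.
The two arcs carry current in opposite angular senses, so their fields oppose: B = |1.25×10⁻⁴ − 6.57×10⁻⁵| = 5.90×10⁻⁵ T.

B ≈ 59.0 μT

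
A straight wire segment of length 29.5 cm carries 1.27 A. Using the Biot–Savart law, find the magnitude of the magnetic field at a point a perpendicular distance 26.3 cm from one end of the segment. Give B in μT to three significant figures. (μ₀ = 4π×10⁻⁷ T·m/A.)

For a finite straight segment, B = (μ₀I/4πd)(sinθ₁ + sinθ₂), where θ₁, θ₂ are the angles from the perpendicular to each end.
The perpendicular foot is at one end, so the two end-offsets along the wire are 0 and L = 0.295 m.
sinθ₁ = 0/√(0²+0.263²) = 0.0000; sinθ₂ = 0.295/√(0.295²+0.263²) = 0.7464.
B = (4π×10⁻⁷ × 1.27) / (4π × 0.263) × (0.0000 + 0.7464) = 3.60×10⁻⁷ T.

B ≈ 0.360 μT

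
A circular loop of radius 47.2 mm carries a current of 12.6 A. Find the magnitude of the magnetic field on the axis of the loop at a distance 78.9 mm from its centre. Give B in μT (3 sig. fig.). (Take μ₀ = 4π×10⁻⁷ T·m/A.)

B ≈ 22.7 μT

On the axis of a circular loop, B = μ₀IR² / [2(R²+z²)^(3/2)].
R² + z² = (0.0472)² + (0.0789)² = 0.008453 m², and (R²+z²)^(3/2) = 7.77×10⁻⁴ m³.
B = (4π×10⁻⁷ × 12.6 × 0.002228) / (2 × 7.77×10⁻⁴) = 2.27×10⁻⁵ T.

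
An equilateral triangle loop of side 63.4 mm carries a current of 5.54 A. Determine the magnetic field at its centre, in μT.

B ≈ 157 μT

Each side is a finite straight segment at perpendicular distance d = a/(2 tan(π/3)) = 0.0183 m from the centre, with end-angles ±π/3.
One side contributes B₁ = (μ₀I/4πd)·2 sin(π/3) = 5.24×10⁻⁵ T.
All 3 sides add in the same direction: B = 3 × 5.24×10⁻⁵ = 1.57×10⁻⁴ T.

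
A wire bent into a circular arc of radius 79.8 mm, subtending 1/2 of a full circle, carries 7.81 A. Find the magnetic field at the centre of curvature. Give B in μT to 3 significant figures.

B ≈ 30.7 μT

The Biot–Savart field of a circular arc at its centre is B = μ₀Iφ/(4πR), with φ = 3.142 rad.
B = (4π×10⁻⁷ × 7.81 × 3.142) / (4π × 0.0798) = 3.07×10⁻⁵ T.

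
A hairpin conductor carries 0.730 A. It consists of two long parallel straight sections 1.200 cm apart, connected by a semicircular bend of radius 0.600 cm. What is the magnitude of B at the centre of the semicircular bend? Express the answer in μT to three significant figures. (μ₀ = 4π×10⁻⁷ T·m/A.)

B ≈ 62.6 μT

The semicircular arc contributes B_arc = μ₀I·π/(4πR) = μ₀I/(4R) = 3.82×10⁻⁵ T.
Each semi-infinite lead is at perpendicular distance R = 0.006 m from the centre, with the perpendicular foot at its near end, so it contributes μ₀I/(4πR); both point the same way, together 2.43×10⁻⁵ T.
Arc and leads all point the same direction: B = 3.82×10⁻⁵ + 2.43×10⁻⁵ = 6.26×10⁻⁵ T.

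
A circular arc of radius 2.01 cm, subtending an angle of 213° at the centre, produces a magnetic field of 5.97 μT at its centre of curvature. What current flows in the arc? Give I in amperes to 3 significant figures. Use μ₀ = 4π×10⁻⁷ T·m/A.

I ≈ 0.323 A

For a circular arc, B = μ₀Iφ/(4πR) with φ in radians; here φ = 3.718 rad.
So I = 4πRB/(μ₀φ) = 4π × 0.0201 × 5.97×10⁻⁶ / (4π×10⁻⁷ × 3.718) = 0.323 A.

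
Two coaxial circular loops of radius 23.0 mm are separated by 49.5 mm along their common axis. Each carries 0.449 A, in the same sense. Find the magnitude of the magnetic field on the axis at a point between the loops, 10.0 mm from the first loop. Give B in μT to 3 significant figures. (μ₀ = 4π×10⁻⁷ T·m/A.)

Each loop contributes B = μ₀IR²/[2(R²+z²)^(3/2)] on the axis, with z measured from that loop.
Loop 1 (z = 0.01 m): B₁ = 9.46×10⁻⁶ T. Loop 2 (z = 0.0395 m): B₂ = 1.56×10⁻⁶ T.
The fields add: B = B₁ + B₂ = 1.10×10⁻⁵ T.

B ≈ 11.0 μT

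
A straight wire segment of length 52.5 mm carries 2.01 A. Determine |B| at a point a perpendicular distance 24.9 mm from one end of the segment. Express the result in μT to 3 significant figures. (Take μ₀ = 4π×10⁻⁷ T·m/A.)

B ≈ 7.29 μT

For a finite straight segment, B = (μ₀I/4πd)(sinθ₁ + sinθ₂), where θ₁, θ₂ are the angles from the perpendicular to each end.
The perpendicular foot is at one end, so the two end-offsets along the wire are 0 and L = 0.0525 m.
sinθ₁ = 0/√(0²+0.0249²) = 0.0000; sinθ₂ = 0.0525/√(0.0525²+0.0249²) = 0.9035.
B = (4π×10⁻⁷ × 2.01) / (4π × 0.0249) × (0.0000 + 0.9035) = 7.29×10⁻⁶ T.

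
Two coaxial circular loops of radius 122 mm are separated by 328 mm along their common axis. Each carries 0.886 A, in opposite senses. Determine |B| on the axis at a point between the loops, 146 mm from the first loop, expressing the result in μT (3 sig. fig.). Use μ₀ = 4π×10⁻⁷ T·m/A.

Each loop contributes B = μ₀IR²/[2(R²+z²)^(3/2)] on the axis, with z measured from that loop.
Loop 1 (z = 0.146 m): B₁ = 1.20×10⁻⁶ T. Loop 2 (z = 0.182 m): B₂ = 7.88×10⁻⁷ T.
The fields oppose: B = |B₁ − B₂| = 4.15×10⁻⁷ T.

B ≈ 0.415 μT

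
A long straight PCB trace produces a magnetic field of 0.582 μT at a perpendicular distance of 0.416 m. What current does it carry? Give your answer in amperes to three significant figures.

I ≈ 1.21 A

For a long straight wire B = μ₀I/(2πd), so I = 2πdB/μ₀.
I = 2π × 0.416 × 5.82×10⁻⁷ / (4π×10⁻⁷) = 1.21 A.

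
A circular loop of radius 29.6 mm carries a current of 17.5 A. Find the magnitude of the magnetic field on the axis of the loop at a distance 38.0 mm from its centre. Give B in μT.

On the axis of a circular loop, B = μ₀IR² / [2(R²+z²)^(3/2)].
R² + z² = (0.0296)² + (0.038)² = 0.00232 m², and (R²+z²)^(3/2) = 1.12×10⁻⁴ m³.
B = (4π×10⁻⁷ × 17.5 × 0.0008762) / (2 × 1.12×10⁻⁴) = 8.62×10⁻⁵ T.

B ≈ 86.2 μT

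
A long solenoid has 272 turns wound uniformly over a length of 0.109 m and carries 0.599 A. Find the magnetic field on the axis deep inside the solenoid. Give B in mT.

B ≈ 1.88 mT

Inside a long solenoid, B = μ₀nI with n = 2495 turns/m.
B = 4π×10⁻⁷ × 2495 × 0.599 = 1.88×10⁻³ T.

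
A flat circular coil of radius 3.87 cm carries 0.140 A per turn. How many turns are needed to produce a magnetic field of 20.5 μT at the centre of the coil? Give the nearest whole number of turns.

N = 9

For an N-turn coil, B = Nμ₀I/(2R). A single turn gives B₁ = 2.27×10⁻⁶ T with R = 0.0387 m.
N = B/B₁ = 2.05×10⁻⁵ / 2.27×10⁻⁶ = 9.02.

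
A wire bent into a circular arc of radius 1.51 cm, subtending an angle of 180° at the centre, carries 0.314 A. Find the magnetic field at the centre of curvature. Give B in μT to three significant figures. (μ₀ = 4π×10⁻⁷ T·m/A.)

The Biot–Savart field of a circular arc at its centre is B = μ₀Iφ/(4πR), with φ = 3.142 rad.
B = (4π×10⁻⁷ × 0.314 × 3.142) / (4π × 0.0151) = 6.53×10⁻⁶ T.

B ≈ 6.53 μT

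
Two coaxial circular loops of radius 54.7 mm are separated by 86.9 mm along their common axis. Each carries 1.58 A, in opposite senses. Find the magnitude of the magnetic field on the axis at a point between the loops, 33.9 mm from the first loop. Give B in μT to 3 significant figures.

Each loop contributes B = μ₀IR²/[2(R²+z²)^(3/2)] on the axis, with z measured from that loop.
Loop 1 (z = 0.0339 m): B₁ = 1.11×10⁻⁵ T. Loop 2 (z = 0.053 m): B₂ = 6.72×10⁻⁶ T.
The fields oppose: B = |B₁ − B₂| = 4.42×10⁻⁶ T.

B ≈ 4.42 μT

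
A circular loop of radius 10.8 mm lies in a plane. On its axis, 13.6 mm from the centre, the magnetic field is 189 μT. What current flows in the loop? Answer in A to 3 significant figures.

On the axis of a loop, B = μ₀IR²/[2(R²+z²)^(3/2)], so I = 2B(R²+z²)^(3/2)/(μ₀R²).
R² + z² = 0.0001166 + 0.000185 = 0.0003016 m²; raised to 3/2 gives 5.24×10⁻⁶ m³.
I = 2 × 1.89×10⁻⁴ × 5.24×10⁻⁶ / (1.26×10⁻⁶ × 0.0001166) = 13.5 A.

I ≈ 13.5 A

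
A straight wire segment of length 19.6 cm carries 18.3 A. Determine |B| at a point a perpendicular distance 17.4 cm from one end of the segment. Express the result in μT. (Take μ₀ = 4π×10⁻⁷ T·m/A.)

B ≈ 7.87 μT

For a finite straight segment, B = (μ₀I/4πd)(sinθ₁ + sinθ₂), where θ₁, θ₂ are the angles from the perpendicular to each end.
The perpendicular foot is at one end, so the two end-offsets along the wire are 0 and L = 0.196 m.
sinθ₁ = 0/√(0²+0.174²) = 0.0000; sinθ₂ = 0.196/√(0.196²+0.174²) = 0.7478.
B = (4π×10⁻⁷ × 18.3) / (4π × 0.174) × (0.0000 + 0.7478) = 7.87×10⁻⁶ T.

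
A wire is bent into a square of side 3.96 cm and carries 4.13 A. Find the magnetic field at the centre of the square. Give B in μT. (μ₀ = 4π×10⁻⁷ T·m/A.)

Each side is a finite straight segment at perpendicular distance d = a/(2 tan(π/4)) = 0.0198 m from the centre, with end-angles ±π/4.
One side contributes B₁ = (μ₀I/4πd)·2 sin(π/4) = 2.95×10⁻⁵ T.
All 4 sides add in the same direction: B = 4 × 2.95×10⁻⁵ = 1.18×10⁻⁴ T.

B ≈ 118 μT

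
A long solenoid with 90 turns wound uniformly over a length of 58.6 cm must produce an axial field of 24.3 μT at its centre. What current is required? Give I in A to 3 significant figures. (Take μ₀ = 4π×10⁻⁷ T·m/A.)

I ≈ 0.126 A

Inside a long solenoid B = μ₀nI with n = 153.6 m⁻¹, so I = B/(μ₀n).
I = 2.43×10⁻⁵ / (4π×10⁻⁷ × 153.6) = 0.126 A.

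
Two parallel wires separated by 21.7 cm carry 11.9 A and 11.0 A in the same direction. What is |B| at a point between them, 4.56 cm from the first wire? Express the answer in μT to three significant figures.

Each long wire gives B = μ₀I/(2πd). Distances are d₁ = 0.0456 m and d₂ = 0.1714 m.
B₁ = 5.22×10⁻⁵ T, B₂ = 1.28×10⁻⁵ T.
Between parallel currents the two contributions point in opposite directions, so they subtract. B = |B₁ − B₂| = |5.22×10⁻⁵ − 1.28×10⁻⁵| = 3.94×10⁻⁵ T.

B ≈ 39.4 μT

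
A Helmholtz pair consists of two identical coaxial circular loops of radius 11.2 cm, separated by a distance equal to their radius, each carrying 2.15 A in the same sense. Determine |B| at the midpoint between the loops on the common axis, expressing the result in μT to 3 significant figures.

Each loop contributes B = μ₀IR²/[2(R²+z²)^(3/2)] on the axis, with z measured from that loop.
Loop 1 (z = 0.056 m): B₁ = 8.63×10⁻⁶ T. Loop 2 (z = 0.056 m): B₂ = 8.63×10⁻⁶ T.
The fields add: B = B₁ + B₂ = 1.73×10⁻⁵ T.

B ≈ 17.3 μT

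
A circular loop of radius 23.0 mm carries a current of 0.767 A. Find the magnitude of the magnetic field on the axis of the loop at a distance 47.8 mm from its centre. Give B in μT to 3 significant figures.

On the axis of a circular loop, B = μ₀IR² / [2(R²+z²)^(3/2)].
R² + z² = (0.023)² + (0.0478)² = 0.002814 m², and (R²+z²)^(3/2) = 1.49×10⁻⁴ m³.
B = (4π×10⁻⁷ × 0.767 × 0.000529) / (2 × 1.49×10⁻⁴) = 1.71×10⁻⁶ T.

B ≈ 1.71 μT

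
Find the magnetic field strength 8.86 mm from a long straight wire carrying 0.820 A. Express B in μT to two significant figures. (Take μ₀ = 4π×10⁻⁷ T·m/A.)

B ≈ 19 μT

For an infinitely long straight wire, B = μ₀I/(2πd).
B = (4π×10⁻⁷ × 0.820) / (2π × 0.00886) = 1.85×10⁻⁵ T.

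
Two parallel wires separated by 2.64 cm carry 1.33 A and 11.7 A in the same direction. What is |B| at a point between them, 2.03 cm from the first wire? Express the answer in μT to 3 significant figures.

Each long wire gives B = μ₀I/(2πd). Distances are d₁ = 0.0203 m and d₂ = 0.0061 m.
B₁ = 1.31×10⁻⁵ T, B₂ = 3.84×10⁻⁴ T.
Between parallel currents the two contributions point in opposite directions, so they subtract. B = |B₁ − B₂| = |1.31×10⁻⁵ − 3.84×10⁻⁴| = 3.71×10⁻⁴ T.

B ≈ 371 μT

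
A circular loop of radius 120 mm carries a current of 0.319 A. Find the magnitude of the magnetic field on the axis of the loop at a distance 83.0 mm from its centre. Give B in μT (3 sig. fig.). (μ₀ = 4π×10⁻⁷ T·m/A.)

On the axis of a circular loop, B = μ₀IR² / [2(R²+z²)^(3/2)].
R² + z² = (0.12)² + (0.083)² = 0.02129 m², and (R²+z²)^(3/2) = 3.11×10⁻³ m³.
B = (4π×10⁻⁷ × 0.319 × 0.0144) / (2 × 3.11×10⁻³) = 9.29×10⁻⁷ T.

B ≈ 0.929 μT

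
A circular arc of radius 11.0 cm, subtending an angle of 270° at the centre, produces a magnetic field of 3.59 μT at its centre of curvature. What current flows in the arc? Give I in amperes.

I ≈ 0.838 A

For a circular arc, B = μ₀Iφ/(4πR) with φ in radians; here φ = 4.712 rad.
So I = 4πRB/(μ₀φ) = 4π × 0.11 × 3.59×10⁻⁶ / (4π×10⁻⁷ × 4.712) = 0.838 A.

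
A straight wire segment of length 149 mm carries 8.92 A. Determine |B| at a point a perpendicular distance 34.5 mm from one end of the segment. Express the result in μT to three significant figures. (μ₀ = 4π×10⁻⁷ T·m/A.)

For a finite straight segment, B = (μ₀I/4πd)(sinθ₁ + sinθ₂), where θ₁, θ₂ are the angles from the perpendicular to each end.
The perpendicular foot is at one end, so the two end-offsets along the wire are 0 and L = 0.149 m.
sinθ₁ = 0/√(0²+0.0345²) = 0.0000; sinθ₂ = 0.149/√(0.149²+0.0345²) = 0.9742.
B = (4π×10⁻⁷ × 8.92) / (4π × 0.0345) × (0.0000 + 0.9742) = 2.52×10⁻⁵ T.

B ≈ 25.2 μT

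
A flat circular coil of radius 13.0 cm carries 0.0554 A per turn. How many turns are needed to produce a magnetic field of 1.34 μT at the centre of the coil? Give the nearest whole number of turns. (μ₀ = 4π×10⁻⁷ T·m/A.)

N = 5

For an N-turn coil, B = Nμ₀I/(2R). A single turn gives B₁ = 2.68×10⁻⁷ T with R = 0.13 m.
N = B/B₁ = 1.34×10⁻⁶ / 2.68×10⁻⁷ = 5.00.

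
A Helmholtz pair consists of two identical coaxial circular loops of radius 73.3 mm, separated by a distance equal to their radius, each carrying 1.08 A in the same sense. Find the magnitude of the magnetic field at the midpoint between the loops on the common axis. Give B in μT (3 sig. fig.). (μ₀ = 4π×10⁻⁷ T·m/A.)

Each loop contributes B = μ₀IR²/[2(R²+z²)^(3/2)] on the axis, with z measured from that loop.
Loop 1 (z = 0.03665 m): B₁ = 6.62×10⁻⁶ T. Loop 2 (z = 0.03665 m): B₂ = 6.62×10⁻⁶ T.
The fields add: B = B₁ + B₂ = 1.32×10⁻⁵ T.

B ≈ 13.2 μT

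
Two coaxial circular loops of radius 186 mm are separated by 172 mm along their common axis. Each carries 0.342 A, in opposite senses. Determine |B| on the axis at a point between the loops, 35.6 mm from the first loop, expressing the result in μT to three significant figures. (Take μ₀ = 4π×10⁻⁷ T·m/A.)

B ≈ 0.489 μT

Each loop contributes B = μ₀IR²/[2(R²+z²)^(3/2)] on the axis, with z measured from that loop.
Loop 1 (z = 0.0356 m): B₁ = 1.09×10⁻⁶ T. Loop 2 (z = 0.1364 m): B₂ = 6.06×10⁻⁷ T.
The fields oppose: B = |B₁ − B₂| = 4.89×10⁻⁷ T.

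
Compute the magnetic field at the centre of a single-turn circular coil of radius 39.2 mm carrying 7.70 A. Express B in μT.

At the centre of a circular loop the Biot–Savart law gives B = μ₀I/(2R).
B = (4π×10⁻⁷ × 7.70) / (2 × 0.0392) = 1.23×10⁻⁴ T.

B ≈ 123 μT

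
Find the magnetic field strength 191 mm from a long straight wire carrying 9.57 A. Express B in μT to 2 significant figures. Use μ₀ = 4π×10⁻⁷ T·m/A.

B ≈ 10 μT

For an infinitely long straight wire, B = μ₀I/(2πd).
B = (4π×10⁻⁷ × 9.57) / (2π × 0.191) = 1.00×10⁻⁵ T.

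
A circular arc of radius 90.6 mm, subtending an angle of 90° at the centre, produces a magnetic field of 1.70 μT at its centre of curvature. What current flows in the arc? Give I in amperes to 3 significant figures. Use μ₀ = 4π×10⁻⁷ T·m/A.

For a circular arc, B = μ₀Iφ/(4πR) with φ in radians; here φ = 1.571 rad.
So I = 4πRB/(μ₀φ) = 4π × 0.0906 × 1.70×10⁻⁶ / (4π×10⁻⁷ × 1.571) = 0.981 A.

I ≈ 0.981 A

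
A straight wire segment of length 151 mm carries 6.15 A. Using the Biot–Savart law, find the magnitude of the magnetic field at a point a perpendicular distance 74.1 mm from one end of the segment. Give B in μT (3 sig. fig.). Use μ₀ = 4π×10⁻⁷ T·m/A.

For a finite straight segment, B = (μ₀I/4πd)(sinθ₁ + sinθ₂), where θ₁, θ₂ are the angles from the perpendicular to each end.
The perpendicular foot is at one end, so the two end-offsets along the wire are 0 and L = 0.151 m.
sinθ₁ = 0/√(0²+0.0741²) = 0.0000; sinθ₂ = 0.151/√(0.151²+0.0741²) = 0.8977.
B = (4π×10⁻⁷ × 6.15) / (4π × 0.0741) × (0.0000 + 0.8977) = 7.45×10⁻⁶ T.

B ≈ 7.45 μT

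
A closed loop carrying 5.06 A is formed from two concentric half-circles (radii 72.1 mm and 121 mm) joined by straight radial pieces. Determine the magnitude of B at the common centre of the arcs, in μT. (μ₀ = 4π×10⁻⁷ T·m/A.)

The radial connectors point toward the centre, so dl × r̂ = 0 and they contribute nothing.
Each semicircle gives μ₀I/(4R): inner arc 2.20×10⁻⁵ T, outer arc 1.31×10⁻⁵ T.
The two arcs carry current in opposite angular senses, so their fields oppose: B = |2.20×10⁻⁵ − 1.31×10⁻⁵| = 8.91×10⁻⁶ T.

B ≈ 8.91 μT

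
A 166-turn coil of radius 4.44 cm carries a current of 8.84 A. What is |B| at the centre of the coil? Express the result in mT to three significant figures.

B ≈ 20.8 mT

For an N-turn flat coil, B = Nμ₀I/(2R) with R = 0.0444 m.
B = 166 × 1.25×10⁻⁴ T = 2.08×10⁻² T.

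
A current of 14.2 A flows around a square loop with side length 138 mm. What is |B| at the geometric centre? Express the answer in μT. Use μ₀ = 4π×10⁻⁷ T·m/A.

Each side is a finite straight segment at perpendicular distance d = a/(2 tan(π/4)) = 0.069 m from the centre, with end-angles ±π/4.
One side contributes B₁ = (μ₀I/4πd)·2 sin(π/4) = 2.91×10⁻⁵ T.
All 4 sides add in the same direction: B = 4 × 2.91×10⁻⁵ = 1.16×10⁻⁴ T.

B ≈ 116 μT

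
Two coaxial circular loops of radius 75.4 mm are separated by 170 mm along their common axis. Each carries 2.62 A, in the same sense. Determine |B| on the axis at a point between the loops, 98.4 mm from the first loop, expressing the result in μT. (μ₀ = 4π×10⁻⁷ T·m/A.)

Each loop contributes B = μ₀IR²/[2(R²+z²)^(3/2)] on the axis, with z measured from that loop.
Loop 1 (z = 0.0984 m): B₁ = 4.91×10⁻⁶ T. Loop 2 (z = 0.0716 m): B₂ = 8.32×10⁻⁶ T.
The fields add: B = B₁ + B₂ = 1.32×10⁻⁵ T.

B ≈ 13.2 μT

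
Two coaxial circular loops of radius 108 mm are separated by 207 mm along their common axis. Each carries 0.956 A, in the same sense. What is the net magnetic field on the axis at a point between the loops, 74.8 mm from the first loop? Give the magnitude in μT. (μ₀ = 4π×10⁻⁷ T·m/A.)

B ≈ 4.50 μT

Each loop contributes B = μ₀IR²/[2(R²+z²)^(3/2)] on the axis, with z measured from that loop.
Loop 1 (z = 0.0748 m): B₁ = 3.09×10⁻⁶ T. Loop 2 (z = 0.1322 m): B₂ = 1.41×10⁻⁶ T.
The fields add: B = B₁ + B₂ = 4.50×10⁻⁶ T.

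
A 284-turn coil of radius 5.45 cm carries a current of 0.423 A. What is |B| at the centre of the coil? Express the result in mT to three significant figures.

For an N-turn flat coil, B = Nμ₀I/(2R) with R = 0.0545 m.
B = 284 × 4.88×10⁻⁶ T = 1.38×10⁻³ T.

B ≈ 1.38 mT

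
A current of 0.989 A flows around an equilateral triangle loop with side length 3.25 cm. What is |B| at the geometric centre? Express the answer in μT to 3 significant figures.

Each side is a finite straight segment at perpendicular distance d = a/(2 tan(π/3)) = 0.009382 m from the centre, with end-angles ±π/3.
One side contributes B₁ = (μ₀I/4πd)·2 sin(π/3) = 1.83×10⁻⁵ T.
All 3 sides add in the same direction: B = 3 × 1.83×10⁻⁵ = 5.48×10⁻⁵ T.

B ≈ 54.8 μT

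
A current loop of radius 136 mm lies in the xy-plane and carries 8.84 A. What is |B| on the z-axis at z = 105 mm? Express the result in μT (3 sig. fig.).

On the axis of a circular loop, B = μ₀IR² / [2(R²+z²)^(3/2)].
R² + z² = (0.136)² + (0.105)² = 0.02952 m², and (R²+z²)^(3/2) = 5.07×10⁻³ m³.
B = (4π×10⁻⁷ × 8.84 × 0.0185) / (2 × 5.07×10⁻³) = 2.03×10⁻⁵ T.

B ≈ 20.3 μT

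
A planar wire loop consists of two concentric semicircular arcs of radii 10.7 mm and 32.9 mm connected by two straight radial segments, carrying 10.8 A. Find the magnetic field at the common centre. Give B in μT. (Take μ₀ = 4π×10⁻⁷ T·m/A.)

The radial connectors point toward the centre, so dl × r̂ = 0 and they contribute nothing.
Each semicircle gives μ₀I/(4R): inner arc 3.17×10⁻⁴ T, outer arc 1.03×10⁻⁴ T.
The two arcs carry current in opposite angular senses, so their fields oppose: B = |3.17×10⁻⁴ − 1.03×10⁻⁴| = 2.14×10⁻⁴ T.

B ≈ 214 μT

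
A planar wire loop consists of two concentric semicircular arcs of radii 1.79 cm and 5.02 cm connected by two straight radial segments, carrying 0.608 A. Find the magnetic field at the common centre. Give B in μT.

B ≈ 6.87 μT

The radial connectors point toward the centre, so dl × r̂ = 0 and they contribute nothing.
Each semicircle gives μ₀I/(4R): inner arc 1.07×10⁻⁵ T, outer arc 3.80×10⁻⁶ T.
The two arcs carry current in opposite angular senses, so their fields oppose: B = |1.07×10⁻⁵ − 3.80×10⁻⁶| = 6.87×10⁻⁶ T.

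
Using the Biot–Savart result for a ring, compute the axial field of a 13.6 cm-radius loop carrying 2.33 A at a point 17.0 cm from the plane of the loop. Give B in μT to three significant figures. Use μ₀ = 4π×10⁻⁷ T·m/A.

On the axis of a circular loop, B = μ₀IR² / [2(R²+z²)^(3/2)].
R² + z² = (0.136)² + (0.17)² = 0.0474 m², and (R²+z²)^(3/2) = 1.03×10⁻² m³.
B = (4π×10⁻⁷ × 2.33 × 0.0185) / (2 × 1.03×10⁻²) = 2.62×10⁻⁶ T.

B ≈ 2.62 μT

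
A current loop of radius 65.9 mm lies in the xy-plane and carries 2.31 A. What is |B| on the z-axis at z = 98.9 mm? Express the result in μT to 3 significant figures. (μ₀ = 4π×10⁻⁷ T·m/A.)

B ≈ 3.76 μT

On the axis of a circular loop, B = μ₀IR² / [2(R²+z²)^(3/2)].
R² + z² = (0.0659)² + (0.0989)² = 0.01412 m², and (R²+z²)^(3/2) = 1.68×10⁻³ m³.
B = (4π×10⁻⁷ × 2.31 × 0.004343) / (2 × 1.68×10⁻³) = 3.76×10⁻⁶ T.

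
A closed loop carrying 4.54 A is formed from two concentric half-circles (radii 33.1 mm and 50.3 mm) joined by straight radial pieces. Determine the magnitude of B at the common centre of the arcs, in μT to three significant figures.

The radial connectors point toward the centre, so dl × r̂ = 0 and they contribute nothing.
Each semicircle gives μ₀I/(4R): inner arc 4.31×10⁻⁵ T, outer arc 2.84×10⁻⁵ T.
The two arcs carry current in opposite angular senses, so their fields oppose: B = |4.31×10⁻⁵ − 2.84×10⁻⁵| = 1.47×10⁻⁵ T.

B ≈ 14.7 μT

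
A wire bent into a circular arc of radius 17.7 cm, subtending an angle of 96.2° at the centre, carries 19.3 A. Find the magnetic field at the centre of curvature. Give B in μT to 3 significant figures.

B ≈ 18.3 μT

The Biot–Savart field of a circular arc at its centre is B = μ₀Iφ/(4πR), with φ = 1.679 rad.
B = (4π×10⁻⁷ × 19.3 × 1.679) / (4π × 0.177) = 1.83×10⁻⁵ T.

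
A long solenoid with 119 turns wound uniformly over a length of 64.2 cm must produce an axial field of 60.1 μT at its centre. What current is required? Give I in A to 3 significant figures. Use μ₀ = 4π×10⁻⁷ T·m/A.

Inside a long solenoid B = μ₀nI with n = 185.4 m⁻¹, so I = B/(μ₀n).
I = 6.01×10⁻⁵ / (4π×10⁻⁷ × 185.4) = 0.258 A.

I ≈ 0.258 A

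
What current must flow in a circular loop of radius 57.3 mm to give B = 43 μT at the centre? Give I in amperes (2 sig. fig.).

I ≈ 3.9 A

At the centre of a circular loop B = μ₀I/(2R), so I = 2RB/μ₀.
With R = 0.0573 m, I = 2 × 0.0573 × 4.30×10⁻⁵ / (4π×10⁻⁷) = 3.92 A.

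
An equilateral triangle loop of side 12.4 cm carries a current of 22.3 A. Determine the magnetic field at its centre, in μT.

B ≈ 324 μT

Each side is a finite straight segment at perpendicular distance d = a/(2 tan(π/3)) = 0.0358 m from the centre, with end-angles ±π/3.
One side contributes B₁ = (μ₀I/4πd)·2 sin(π/3) = 1.08×10⁻⁴ T.
All 3 sides add in the same direction: B = 3 × 1.08×10⁻⁴ = 3.24×10⁻⁴ T.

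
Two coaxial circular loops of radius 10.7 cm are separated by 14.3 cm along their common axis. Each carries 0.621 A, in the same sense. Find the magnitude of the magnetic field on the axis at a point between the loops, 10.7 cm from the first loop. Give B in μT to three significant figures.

Each loop contributes B = μ₀IR²/[2(R²+z²)^(3/2)] on the axis, with z measured from that loop.
Loop 1 (z = 0.107 m): B₁ = 1.29×10⁻⁶ T. Loop 2 (z = 0.036 m): B₂ = 3.10×10⁻⁶ T.
The fields add: B = B₁ + B₂ = 4.39×10⁻⁶ T.

B ≈ 4.39 μT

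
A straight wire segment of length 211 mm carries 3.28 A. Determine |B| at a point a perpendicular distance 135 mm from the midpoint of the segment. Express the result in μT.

B ≈ 2.99 μT

For a finite straight segment, B = (μ₀I/4πd)(sinθ₁ + sinθ₂), where θ₁, θ₂ are the angles from the perpendicular to each end.
The perpendicular from the point meets the wire at its midpoint, so each end is L/2 = 0.1055 m away along the wire.
sinθ₁ = 0.1055/√(0.1055²+0.135²) = 0.6158; sinθ₂ = 0.1055/√(0.1055²+0.135²) = 0.6158.
B = (4π×10⁻⁷ × 3.28) / (4π × 0.135) × (0.6158 + 0.6158) = 2.99×10⁻⁶ T.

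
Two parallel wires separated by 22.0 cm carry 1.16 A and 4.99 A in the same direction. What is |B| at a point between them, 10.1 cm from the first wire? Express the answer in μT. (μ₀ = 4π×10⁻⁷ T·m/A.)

B ≈ 6.09 μT

Each long wire gives B = μ₀I/(2πd). Distances are d₁ = 0.101 m and d₂ = 0.119 m.
B₁ = 2.30×10⁻⁶ T, B₂ = 8.39×10⁻⁶ T.
Between parallel currents the two contributions point in opposite directions, so they subtract. B = |B₁ − B₂| = |2.30×10⁻⁶ − 8.39×10⁻⁶| = 6.09×10⁻⁶ T.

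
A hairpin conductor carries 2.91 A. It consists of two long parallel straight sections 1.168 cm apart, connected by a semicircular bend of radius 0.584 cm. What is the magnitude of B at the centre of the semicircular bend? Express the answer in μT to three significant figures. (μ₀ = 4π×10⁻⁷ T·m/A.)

The semicircular arc contributes B_arc = μ₀I·π/(4πR) = μ₀I/(4R) = 1.57×10⁻⁴ T.
Each semi-infinite lead is at perpendicular distance R = 0.00584 m from the centre, with the perpendicular foot at its near end, so it contributes μ₀I/(4πR); both point the same way, together 9.97×10⁻⁵ T.
Arc and leads all point the same direction: B = 1.57×10⁻⁴ + 9.97×10⁻⁵ = 2.56×10⁻⁴ T.

B ≈ 256 μT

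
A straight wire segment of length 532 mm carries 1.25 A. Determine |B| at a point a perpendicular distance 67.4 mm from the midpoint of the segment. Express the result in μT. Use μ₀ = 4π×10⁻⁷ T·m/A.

B ≈ 3.60 μT

For a finite straight segment, B = (μ₀I/4πd)(sinθ₁ + sinθ₂), where θ₁, θ₂ are the angles from the perpendicular to each end.
The perpendicular from the point meets the wire at its midpoint, so each end is L/2 = 0.266 m away along the wire.
sinθ₁ = 0.266/√(0.266²+0.0674²) = 0.9694; sinθ₂ = 0.266/√(0.266²+0.0674²) = 0.9694.
B = (4π×10⁻⁷ × 1.25) / (4π × 0.0674) × (0.9694 + 0.9694) = 3.60×10⁻⁶ T.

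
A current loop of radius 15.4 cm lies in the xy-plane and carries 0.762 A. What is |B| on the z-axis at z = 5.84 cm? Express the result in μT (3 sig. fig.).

B ≈ 2.54 μT

On the axis of a circular loop, B = μ₀IR² / [2(R²+z²)^(3/2)].
R² + z² = (0.154)² + (0.0584)² = 0.02713 m², and (R²+z²)^(3/2) = 4.47×10⁻³ m³.
B = (4π×10⁻⁷ × 0.762 × 0.02372) / (2 × 4.47×10⁻³) = 2.54×10⁻⁶ T.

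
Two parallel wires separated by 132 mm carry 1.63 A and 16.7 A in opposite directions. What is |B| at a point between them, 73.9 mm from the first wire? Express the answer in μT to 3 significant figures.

Each long wire gives B = μ₀I/(2πd). Distances are d₁ = 0.0739 m and d₂ = 0.0581 m.
B₁ = 4.41×10⁻⁶ T, B₂ = 5.75×10⁻⁵ T.
Between antiparallel currents both contributions point the same way, so they add. B = B₁ + B₂ = 4.41×10⁻⁶ + 5.75×10⁻⁵ = 6.19×10⁻⁵ T.

B ≈ 61.9 μT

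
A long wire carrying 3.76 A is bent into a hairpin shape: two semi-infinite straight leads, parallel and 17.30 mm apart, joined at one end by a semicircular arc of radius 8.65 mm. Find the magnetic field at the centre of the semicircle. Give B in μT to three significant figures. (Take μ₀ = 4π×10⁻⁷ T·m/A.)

The semicircular arc contributes B_arc = μ₀I·π/(4πR) = μ₀I/(4R) = 1.37×10⁻⁴ T.
Each semi-infinite lead is at perpendicular distance R = 0.00865 m from the centre, with the perpendicular foot at its near end, so it contributes μ₀I/(4πR); both point the same way, together 8.69×10⁻⁵ T.
Arc and leads all point the same direction: B = 1.37×10⁻⁴ + 8.69×10⁻⁵ = 2.23×10⁻⁴ T.

B ≈ 223 μT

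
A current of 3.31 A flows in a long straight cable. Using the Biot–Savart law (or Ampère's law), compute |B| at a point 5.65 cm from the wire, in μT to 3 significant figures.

B ≈ 11.7 μT

For an infinitely long straight wire, B = μ₀I/(2πd).
B = (4π×10⁻⁷ × 3.31) / (2π × 0.0565) = 1.17×10⁻⁵ T.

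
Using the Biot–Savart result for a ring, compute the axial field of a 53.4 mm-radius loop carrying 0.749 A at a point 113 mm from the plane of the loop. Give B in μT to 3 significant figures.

B ≈ 0.687 μT

On the axis of a circular loop, B = μ₀IR² / [2(R²+z²)^(3/2)].
R² + z² = (0.0534)² + (0.113)² = 0.01562 m², and (R²+z²)^(3/2) = 1.95×10⁻³ m³.
B = (4π×10⁻⁷ × 0.749 × 0.002852) / (2 × 1.95×10⁻³) = 6.87×10⁻⁷ T.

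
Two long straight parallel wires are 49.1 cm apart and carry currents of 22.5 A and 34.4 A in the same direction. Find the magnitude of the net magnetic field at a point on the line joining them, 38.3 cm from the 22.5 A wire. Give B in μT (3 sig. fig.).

B ≈ 52.0 μT

Each long wire gives B = μ₀I/(2πd). Distances are d₁ = 0.383 m and d₂ = 0.108 m.
B₁ = 1.17×10⁻⁵ T, B₂ = 6.37×10⁻⁵ T.
Between parallel currents the two contributions point in opposite directions, so they subtract. B = |B₁ − B₂| = |1.17×10⁻⁵ − 6.37×10⁻⁵| = 5.20×10⁻⁵ T.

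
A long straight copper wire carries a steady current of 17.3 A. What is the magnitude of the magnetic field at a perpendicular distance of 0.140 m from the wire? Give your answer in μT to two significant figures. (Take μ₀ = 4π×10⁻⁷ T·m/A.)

For an infinitely long straight wire, B = μ₀I/(2πd).
B = (4π×10⁻⁷ × 17.3) / (2π × 0.14) = 2.47×10⁻⁵ T.

B ≈ 25 μT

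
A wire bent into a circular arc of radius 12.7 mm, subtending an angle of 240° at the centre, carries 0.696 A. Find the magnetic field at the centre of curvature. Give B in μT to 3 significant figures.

B ≈ 23.0 μT

The Biot–Savart field of a circular arc at its centre is B = μ₀Iφ/(4πR), with φ = 4.189 rad.
B = (4π×10⁻⁷ × 0.696 × 4.189) / (4π × 0.0127) = 2.30×10⁻⁵ T.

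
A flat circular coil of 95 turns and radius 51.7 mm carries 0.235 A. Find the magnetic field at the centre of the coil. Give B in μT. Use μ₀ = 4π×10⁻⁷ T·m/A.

For an N-turn flat coil, B = Nμ₀I/(2R) with R = 0.0517 m.
B = 95 × 2.86×10⁻⁶ T = 2.71×10⁻⁴ T.

B ≈ 271 μT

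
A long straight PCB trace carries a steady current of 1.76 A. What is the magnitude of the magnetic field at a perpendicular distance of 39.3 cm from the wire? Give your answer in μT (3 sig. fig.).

B ≈ 0.896 μT

For an infinitely long straight wire, B = μ₀I/(2πd).
B = (4π×10⁻⁷ × 1.76) / (2π × 0.393) = 8.96×10⁻⁷ T.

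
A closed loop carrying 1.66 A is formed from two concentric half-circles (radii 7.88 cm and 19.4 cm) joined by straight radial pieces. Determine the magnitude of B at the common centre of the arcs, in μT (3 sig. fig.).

B ≈ 3.93 μT

The radial connectors point toward the centre, so dl × r̂ = 0 and they contribute nothing.
Each semicircle gives μ₀I/(4R): inner arc 6.62×10⁻⁶ T, outer arc 2.69×10⁻⁶ T.
The two arcs carry current in opposite angular senses, so their fields oppose: B = |6.62×10⁻⁶ − 2.69×10⁻⁶| = 3.93×10⁻⁶ T.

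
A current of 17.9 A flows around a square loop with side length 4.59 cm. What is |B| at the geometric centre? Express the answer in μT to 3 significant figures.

B ≈ 441 μT

Each side is a finite straight segment at perpendicular distance d = a/(2 tan(π/4)) = 0.02295 m from the centre, with end-angles ±π/4.
One side contributes B₁ = (μ₀I/4πd)·2 sin(π/4) = 1.10×10⁻⁴ T.
All 4 sides add in the same direction: B = 4 × 1.10×10⁻⁴ = 4.41×10⁻⁴ T.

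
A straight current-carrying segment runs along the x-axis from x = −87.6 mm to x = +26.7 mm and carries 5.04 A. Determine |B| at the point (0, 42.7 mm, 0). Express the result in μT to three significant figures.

For a finite straight segment, B = (μ₀I/4πd)(sinθ₁ + sinθ₂), where θ₁, θ₂ are the angles from the perpendicular to each end.
The perpendicular distance is d = 0.0427 m; the end-offsets along the wire are a = 0.0876 m and b = 0.0267 m.
sinθ₁ = 0.0876/√(0.0876²+0.0427²) = 0.8989; sinθ₂ = 0.0267/√(0.0267²+0.0427²) = 0.5302.
B = (4π×10⁻⁷ × 5.04) / (4π × 0.0427) × (0.8989 + 0.5302) = 1.69×10⁻⁵ T.

B ≈ 16.9 μT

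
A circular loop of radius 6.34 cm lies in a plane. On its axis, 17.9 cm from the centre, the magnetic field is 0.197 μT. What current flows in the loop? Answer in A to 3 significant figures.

On the axis of a loop, B = μ₀IR²/[2(R²+z²)^(3/2)], so I = 2B(R²+z²)^(3/2)/(μ₀R²).
R² + z² = 0.00402 + 0.03204 = 0.03606 m²; raised to 3/2 gives 6.85×10⁻³ m³.
I = 2 × 1.97×10⁻⁷ × 6.85×10⁻³ / (1.26×10⁻⁶ × 0.00402) = 0.534 A.

I ≈ 0.534 A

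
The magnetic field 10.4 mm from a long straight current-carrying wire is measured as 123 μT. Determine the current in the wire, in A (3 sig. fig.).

For a long straight wire B = μ₀I/(2πd), so I = 2πdB/μ₀.
I = 2π × 0.0104 × 1.23×10⁻⁴ / (4π×10⁻⁷) = 6.40 A.

I ≈ 6.40 A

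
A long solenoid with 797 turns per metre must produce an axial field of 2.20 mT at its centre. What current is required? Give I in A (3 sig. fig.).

I ≈ 2.20 A

Inside a long solenoid B = μ₀nI with n = 797 m⁻¹, so I = B/(μ₀n).
I = 2.20×10⁻³ / (4π×10⁻⁷ × 797) = 2.20 A.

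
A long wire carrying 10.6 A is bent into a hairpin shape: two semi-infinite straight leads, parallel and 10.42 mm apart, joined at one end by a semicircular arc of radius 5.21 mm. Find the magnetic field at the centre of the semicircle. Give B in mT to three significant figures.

B ≈ 1.05 mT

The semicircular arc contributes B_arc = μ₀I·π/(4πR) = μ₀I/(4R) = 6.39×10⁻⁴ T.
Each semi-infinite lead is at perpendicular distance R = 0.00521 m from the centre, with the perpendicular foot at its near end, so it contributes μ₀I/(4πR); both point the same way, together 4.07×10⁻⁴ T.
Arc and leads all point the same direction: B = 6.39×10⁻⁴ + 4.07×10⁻⁴ = 1.05×10⁻³ T.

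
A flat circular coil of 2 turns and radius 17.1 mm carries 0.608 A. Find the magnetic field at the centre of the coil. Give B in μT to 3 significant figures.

For an N-turn flat coil, B = Nμ₀I/(2R) with R = 0.0171 m.
B = 2 × 2.23×10⁻⁵ T = 4.47×10⁻⁵ T.

B ≈ 44.7 μT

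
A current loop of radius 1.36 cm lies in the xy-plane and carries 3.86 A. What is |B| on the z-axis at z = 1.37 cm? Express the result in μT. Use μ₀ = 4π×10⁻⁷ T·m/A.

On the axis of a circular loop, B = μ₀IR² / [2(R²+z²)^(3/2)].
R² + z² = (0.0136)² + (0.0137)² = 0.0003727 m², and (R²+z²)^(3/2) = 7.19×10⁻⁶ m³.
B = (4π×10⁻⁷ × 3.86 × 0.000185) / (2 × 7.19×10⁻⁶) = 6.24×10⁻⁵ T.

B ≈ 62.4 μT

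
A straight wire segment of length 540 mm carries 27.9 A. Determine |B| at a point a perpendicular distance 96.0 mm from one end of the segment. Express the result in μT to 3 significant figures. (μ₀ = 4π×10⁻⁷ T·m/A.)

For a finite straight segment, B = (μ₀I/4πd)(sinθ₁ + sinθ₂), where θ₁, θ₂ are the angles from the perpendicular to each end.
The perpendicular foot is at one end, so the two end-offsets along the wire are 0 and L = 0.54 m.
sinθ₁ = 0/√(0²+0.096²) = 0.0000; sinθ₂ = 0.54/√(0.54²+0.096²) = 0.9846.
B = (4π×10⁻⁷ × 27.9) / (4π × 0.096) × (0.0000 + 0.9846) = 2.86×10⁻⁵ T.

B ≈ 28.6 μT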